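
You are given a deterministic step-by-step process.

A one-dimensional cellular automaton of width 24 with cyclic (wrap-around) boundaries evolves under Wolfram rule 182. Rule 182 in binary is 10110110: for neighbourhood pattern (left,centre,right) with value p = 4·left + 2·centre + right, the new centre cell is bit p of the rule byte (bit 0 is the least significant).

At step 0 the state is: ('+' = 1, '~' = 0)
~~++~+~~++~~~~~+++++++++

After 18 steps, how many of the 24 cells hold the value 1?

step 0: ~~++~+~~++~~~~~+++++++++
step 1: ++~~++++~~+~~~+~+++++++~
step 2: ~~++~++~++++~+++~+++++~+
step 3: ++~~+~~+~++~+~+~+~+++~++
step 4: +~+++++++~~+++++++~+~+~+
step 5: ~+~+++++~++~+++++~+++++~
step 6: +++~+++~+~~+~+++~+~+++~+
step 7: ++~+~+~++++++~+~+++~+~+~
step 8: ~~+++++~++++~+++~+~+++++
step 9: ++~+++~+~++~+~+~+++~+++~
step 10: ~~+~+~+++~~+++++~+~+~+~+
step 11: ++++++~+~++~+++~++++++++
step 12: +++++~+++~~+~+~+~+++++++
step 13: ++++~+~+~++++++++~++++++
step 14: +++~+++++~++++++~+~+++++
step 15: ++~+~+++~+~++++~+++~++++
step 16: +~+++~+~+++~++~+~+~+~+++
step 17: ~+~+~+++~+~+~~+++++++~++
step 18: +++++~+~++++++~+++++~+~~

18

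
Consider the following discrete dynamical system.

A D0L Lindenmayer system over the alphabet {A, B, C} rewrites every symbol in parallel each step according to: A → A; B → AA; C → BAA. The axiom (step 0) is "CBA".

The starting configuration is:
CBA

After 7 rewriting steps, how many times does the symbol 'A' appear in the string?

7

[0] CBA
[1] BAAAAA
[2] AAAAAAA
[3] AAAAAAA
[4] AAAAAAA
[5] AAAAAAA
[6] AAAAAAA
[7] AAAAAAA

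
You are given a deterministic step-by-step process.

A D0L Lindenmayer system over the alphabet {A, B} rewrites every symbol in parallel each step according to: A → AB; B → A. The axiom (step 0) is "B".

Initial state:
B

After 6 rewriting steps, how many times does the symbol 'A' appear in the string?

8

0) B
1) A
2) AB
3) ABA
4) ABAAB
5) ABAABABA
6) ABAABABAABAAB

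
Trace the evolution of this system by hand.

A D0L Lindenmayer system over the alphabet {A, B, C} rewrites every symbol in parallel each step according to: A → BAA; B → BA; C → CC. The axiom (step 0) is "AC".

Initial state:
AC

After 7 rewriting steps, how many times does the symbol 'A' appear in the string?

610

t=0: AC
t=1: BAACC
t=2: BABAABAACCCC
t=3: BABAABABAABAABABAABAACCCCCCCC
t=4: BABAABABAABAABABAABABAABAABABAABAABABAABABAABAABABAABAACCCCCCCCCCCCCCCC
t=5: BABAABABAABAABABAABABAABAABABAABAABABAABABAABAABABAABABAAB…AABAABABAABABAABAABABAABAACCCCCCCCCCCCCCCCCCCCCCCCCCCCCCCC  (len 176)
t=6: BABAABABAABAABABAABABAABAABABAABAABABAABABAABAABABAABABAAB…CCCCCCCCCCCCCCCCCCCCCCCCCCCCCCCCCCCCCCCCCCCCCCCCCCCCCCCCCC  (len 441)
t=7: BABAABABAABAABABAABABAABAABABAABAABABAABABAABAABABAABABAAB…CCCCCCCCCCCCCCCCCCCCCCCCCCCCCCCCCCCCCCCCCCCCCCCCCCCCCCCCCC  (len 1115)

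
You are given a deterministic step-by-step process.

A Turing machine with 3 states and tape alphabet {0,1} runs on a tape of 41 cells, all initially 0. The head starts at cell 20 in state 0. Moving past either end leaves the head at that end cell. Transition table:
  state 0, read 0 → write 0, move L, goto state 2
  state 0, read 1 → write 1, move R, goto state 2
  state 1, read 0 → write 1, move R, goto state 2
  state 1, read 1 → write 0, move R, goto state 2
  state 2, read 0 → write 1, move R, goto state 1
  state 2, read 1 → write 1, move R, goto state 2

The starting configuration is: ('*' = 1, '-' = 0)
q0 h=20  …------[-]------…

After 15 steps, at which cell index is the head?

33

gen 0: q0 h=20  …------[-]------…
gen 1: q2 h=19  …------[-]------…
gen 2: q1 h=20  …-----*[-]------…
gen 3: q2 h=21  …----**[-]------…
gen 4: q1 h=22  …---***[-]------…
gen 5: q2 h=23  …--****[-]------…
gen 6: q1 h=24  …-*****[-]------…
gen 7: q2 h=25  …******[-]------…
gen 8: q1 h=26  …******[-]------…
gen 9: q2 h=27  …******[-]------…
gen 10: q1 h=28  …******[-]------…
gen 11: q2 h=29  …******[-]------…
gen 12: q1 h=30  …******[-]------…
gen 13: q2 h=31  …******[-]------…
gen 14: q1 h=32  …******[-]------…
gen 15: q2 h=33  …******[-]------…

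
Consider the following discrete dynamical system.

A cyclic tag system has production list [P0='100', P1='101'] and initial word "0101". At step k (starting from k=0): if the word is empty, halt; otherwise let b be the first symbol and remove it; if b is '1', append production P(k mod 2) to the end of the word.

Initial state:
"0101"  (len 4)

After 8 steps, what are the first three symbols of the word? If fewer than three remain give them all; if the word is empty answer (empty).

0) "0101"  (len 4)
1) "101"  (len 3)
2) "01101"  (len 5)
3) "1101"  (len 4)
4) "101101"  (len 6)
5) "01101100"  (len 8)
6) "1101100"  (len 7)
7) "101100100"  (len 9)
8) "01100100101"  (len 11)

011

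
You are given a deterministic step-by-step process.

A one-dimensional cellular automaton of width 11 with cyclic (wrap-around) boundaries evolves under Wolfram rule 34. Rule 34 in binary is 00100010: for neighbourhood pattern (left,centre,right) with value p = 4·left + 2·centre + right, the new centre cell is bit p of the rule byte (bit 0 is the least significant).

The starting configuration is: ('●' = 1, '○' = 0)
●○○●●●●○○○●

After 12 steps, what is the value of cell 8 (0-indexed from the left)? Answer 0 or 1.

0

t=0: ●○○●●●●○○○●
t=1: ○○●○○○○○○●○
t=2: ○●○○○○○○●○○
t=3: ●○○○○○○●○○○
t=4: ○○○○○○●○○○●
t=5: ○○○○○●○○○●○
t=6: ○○○○●○○○●○○
t=7: ○○○●○○○●○○○
t=8: ○○●○○○●○○○○
t=9: ○●○○○●○○○○○
t=10: ●○○○●○○○○○○
t=11: ○○○●○○○○○○●
t=12: ○○●○○○○○○●○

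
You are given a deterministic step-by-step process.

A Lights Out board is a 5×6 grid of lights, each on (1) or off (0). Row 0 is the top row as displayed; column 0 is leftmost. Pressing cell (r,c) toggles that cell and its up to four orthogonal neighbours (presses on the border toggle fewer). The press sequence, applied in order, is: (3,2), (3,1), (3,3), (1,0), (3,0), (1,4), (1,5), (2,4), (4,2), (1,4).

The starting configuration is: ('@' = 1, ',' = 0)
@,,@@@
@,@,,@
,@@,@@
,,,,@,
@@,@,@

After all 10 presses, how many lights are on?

step 0: @,,@@@
@,@,,@
,@@,@@
,,,,@,
@@,@,@
step 1: @,,@@@
@,@,,@
,@,,@@
,@@@@,
@@@@,@
step 2: @,,@@@
@,@,,@
,,,,@@
@,,@@,
@,@@,@
step 3: @,,@@@
@,@,,@
,,,@@@
@,@,,,
@,@,,@
step 4: ,,,@@@
,@@,,@
@,,@@@
@,@,,,
@,@,,@
step 5: ,,,@@@
,@@,,@
,,,@@@
,@@,,,
,,@,,@
step 6: ,,,@,@
,@@@@,
,,,@,@
,@@,,,
,,@,,@
step 7: ,,,@,,
,@@@,@
,,,@,,
,@@,,,
,,@,,@
step 8: ,,,@,,
,@@@@@
,,,,@@
,@@,@,
,,@,,@
step 9: ,,,@,,
,@@@@@
,,,,@@
,@,,@,
,@,@,@
step 10: ,,,@@,
,@@,,,
,,,,,@
,@,,@,
,@,@,@

10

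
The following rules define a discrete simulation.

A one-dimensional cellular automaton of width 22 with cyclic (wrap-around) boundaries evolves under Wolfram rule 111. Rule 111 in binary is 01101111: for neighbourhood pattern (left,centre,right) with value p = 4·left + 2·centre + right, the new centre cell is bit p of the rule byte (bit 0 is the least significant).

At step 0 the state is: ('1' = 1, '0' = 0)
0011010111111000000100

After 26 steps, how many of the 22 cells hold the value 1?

gen 0: 0011010111111000000100
gen 1: 1111111100001011111101
gen 2: 0000000101111110000111
gen 3: 0111111111000010111101
gen 4: 1100000001011111100111
gen 5: 0101111111110000101100
gen 6: 1111000000010111111101
gen 7: 0001011111111100000111
gen 8: 0111110000000101111101
gen 9: 1100010111111111000111
gen 10: 0101111100000001011100
gen 11: 1111000101111111110101
gen 12: 0001011111000000011111
gen 13: 0111110001011111110001
gen 14: 1100010111110000010111
gen 15: 0101111100010111111100
gen 16: 1111000101111100000101
gen 17: 0001011111000101111111
gen 18: 0111110001011111000001
gen 19: 1100010111110001011111
gen 20: 0101111100010111110000
gen 21: 1111000101111100010111
gen 22: 0001011111000101111100
gen 23: 1111110001011111000101
gen 24: 0000010111110001011111
gen 25: 0111111100010111110001
gen 26: 1100000101111100010111

12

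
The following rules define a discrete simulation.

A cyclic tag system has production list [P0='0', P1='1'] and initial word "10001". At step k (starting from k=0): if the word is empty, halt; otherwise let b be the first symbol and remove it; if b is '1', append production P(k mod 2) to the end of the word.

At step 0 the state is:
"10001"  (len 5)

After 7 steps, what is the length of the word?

0

k=0  "10001"  (len 5)
k=1  "00010"  (len 5)
k=2  "0010"  (len 4)
k=3  "010"  (len 3)
k=4  "10"  (len 2)
k=5  "00"  (len 2)
k=6  "0"  (len 1)
k=7  (halted — word empty)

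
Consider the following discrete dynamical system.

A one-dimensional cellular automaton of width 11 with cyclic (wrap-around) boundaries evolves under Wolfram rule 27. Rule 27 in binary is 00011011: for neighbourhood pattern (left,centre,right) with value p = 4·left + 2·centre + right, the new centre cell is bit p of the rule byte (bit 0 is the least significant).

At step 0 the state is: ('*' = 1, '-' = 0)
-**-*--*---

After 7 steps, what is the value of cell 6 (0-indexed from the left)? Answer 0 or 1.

0

0) -**-*--*---
1) **---**-***
2) --****--*--
3) ***---**-**
4) ---****--*-
5) ****---**-*
6) ----****--*
7) *****---**-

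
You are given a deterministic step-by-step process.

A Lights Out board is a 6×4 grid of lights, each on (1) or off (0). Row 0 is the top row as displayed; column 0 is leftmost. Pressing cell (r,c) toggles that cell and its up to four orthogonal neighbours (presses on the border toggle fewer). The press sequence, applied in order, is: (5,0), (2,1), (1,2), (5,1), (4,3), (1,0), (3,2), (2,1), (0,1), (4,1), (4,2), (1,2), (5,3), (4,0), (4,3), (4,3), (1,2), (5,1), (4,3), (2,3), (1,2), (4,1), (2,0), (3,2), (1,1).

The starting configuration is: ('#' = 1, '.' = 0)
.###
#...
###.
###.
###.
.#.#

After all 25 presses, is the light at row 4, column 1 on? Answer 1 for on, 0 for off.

1

step 0: .###
#...
###.
###.
###.
.#.#
step 1: .###
#...
###.
###.
.##.
#..#
step 2: .###
##..
....
#.#.
.##.
#..#
step 3: .#.#
#.##
..#.
#.#.
.##.
#..#
step 4: .#.#
#.##
..#.
#.#.
..#.
.###
step 5: .#.#
#.##
..#.
#.##
...#
.##.
step 6: ##.#
.###
#.#.
#.##
...#
.##.
step 7: ##.#
.###
#...
##..
..##
.##.
step 8: ##.#
..##
.##.
#...
..##
.##.
step 9: ..##
.###
.##.
#...
..##
.##.
step 10: ..##
.###
.##.
##..
##.#
..#.
step 11: ..##
.###
.##.
###.
#.#.
....
step 12: ...#
....
.#..
###.
#.#.
....
step 13: ...#
....
.#..
###.
#.##
..##
step 14: ...#
....
.#..
.##.
.###
#.##
step 15: ...#
....
.#..
.###
.#..
#.#.
step 16: ...#
....
.#..
.##.
.###
#.##
step 17: ..##
.###
.##.
.##.
.###
#.##
step 18: ..##
.###
.##.
.##.
..##
.#.#
step 19: ..##
.###
.##.
.###
....
.#..
step 20: ..##
.##.
.#.#
.##.
....
.#..
step 21: ...#
...#
.###
.##.
....
.#..
step 22: ...#
...#
.###
..#.
###.
....
step 23: ...#
#..#
#.##
#.#.
###.
....
step 24: ...#
#..#
#..#
##.#
##..
....
step 25: .#.#
.###
##.#
##.#
##..
....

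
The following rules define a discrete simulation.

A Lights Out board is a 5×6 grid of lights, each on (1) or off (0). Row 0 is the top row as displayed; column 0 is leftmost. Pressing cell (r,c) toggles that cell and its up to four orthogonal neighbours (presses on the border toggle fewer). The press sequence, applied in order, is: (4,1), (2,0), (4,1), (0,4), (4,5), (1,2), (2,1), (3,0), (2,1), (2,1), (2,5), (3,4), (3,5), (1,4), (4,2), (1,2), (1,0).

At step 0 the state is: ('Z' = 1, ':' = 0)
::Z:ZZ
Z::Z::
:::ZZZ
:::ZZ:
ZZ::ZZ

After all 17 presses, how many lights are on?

14

gen 0: ::Z:ZZ
Z::Z::
:::ZZZ
:::ZZ:
ZZ::ZZ
gen 1: ::Z:ZZ
Z::Z::
:::ZZZ
:Z:ZZ:
::Z:ZZ
gen 2: ::Z:ZZ
:::Z::
ZZ:ZZZ
ZZ:ZZ:
::Z:ZZ
gen 3: ::Z:ZZ
:::Z::
ZZ:ZZZ
Z::ZZ:
ZZ::ZZ
gen 4: ::ZZ::
:::ZZ:
ZZ:ZZZ
Z::ZZ:
ZZ::ZZ
gen 5: ::ZZ::
:::ZZ:
ZZ:ZZZ
Z::ZZZ
ZZ::::
gen 6: :::Z::
:ZZ:Z:
ZZZZZZ
Z::ZZZ
ZZ::::
gen 7: :::Z::
::Z:Z:
:::ZZZ
ZZ:ZZZ
ZZ::::
gen 8: :::Z::
::Z:Z:
Z::ZZZ
:::ZZZ
:Z::::
gen 9: :::Z::
:ZZ:Z:
:ZZZZZ
:Z:ZZZ
:Z::::
gen 10: :::Z::
::Z:Z:
Z::ZZZ
:::ZZZ
:Z::::
gen 11: :::Z::
::Z:ZZ
Z::Z::
:::ZZ:
:Z::::
gen 12: :::Z::
::Z:ZZ
Z::ZZ:
:::::Z
:Z::Z:
gen 13: :::Z::
::Z:ZZ
Z::ZZZ
::::Z:
:Z::ZZ
gen 14: :::ZZ:
::ZZ::
Z::Z:Z
::::Z:
:Z::ZZ
gen 15: :::ZZ:
::ZZ::
Z::Z:Z
::Z:Z:
::ZZZZ
gen 16: ::ZZZ:
:Z::::
Z:ZZ:Z
::Z:Z:
::ZZZZ
gen 17: Z:ZZZ:
Z:::::
::ZZ:Z
::Z:Z:
::ZZZZ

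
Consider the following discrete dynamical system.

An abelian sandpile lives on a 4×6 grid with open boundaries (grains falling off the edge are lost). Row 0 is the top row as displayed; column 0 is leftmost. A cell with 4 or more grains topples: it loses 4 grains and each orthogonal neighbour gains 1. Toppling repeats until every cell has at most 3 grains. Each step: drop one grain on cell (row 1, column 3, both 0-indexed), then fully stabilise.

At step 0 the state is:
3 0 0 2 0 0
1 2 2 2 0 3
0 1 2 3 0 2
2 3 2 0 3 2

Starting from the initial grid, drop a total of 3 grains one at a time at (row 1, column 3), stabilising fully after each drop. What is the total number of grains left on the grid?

gen 0: 3 0 0 2 0 0
1 2 2 2 0 3
0 1 2 3 0 2
2 3 2 0 3 2
gen 1: 3 0 0 2 0 0
1 2 2 3 0 3
0 1 2 3 0 2
2 3 2 0 3 2
gen 2: 3 0 0 3 0 0
1 2 3 1 1 3
0 1 3 0 1 2
2 3 2 1 3 2
gen 3: 3 0 0 3 0 0
1 2 3 2 1 3
0 1 3 0 1 2
2 3 2 1 3 2

38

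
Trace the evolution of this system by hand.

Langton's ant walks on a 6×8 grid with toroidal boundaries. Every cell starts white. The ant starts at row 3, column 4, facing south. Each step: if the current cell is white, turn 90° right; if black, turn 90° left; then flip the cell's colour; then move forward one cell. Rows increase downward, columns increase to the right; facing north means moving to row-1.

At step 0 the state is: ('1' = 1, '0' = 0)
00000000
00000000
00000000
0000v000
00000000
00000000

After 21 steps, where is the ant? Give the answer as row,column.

1,7

[0] 00000000
00000000
00000000
0000v000
00000000
00000000
[1] 00000000
00000000
00000000
000<1000
00000000
00000000
[2] 00000000
00000000
000^0000
00011000
00000000
00000000
[3] 00000000
00000000
0001>000
00011000
00000000
00000000
[4] 00000000
00000000
00011000
0001v000
00000000
00000000
[5] 00000000
00000000
00011000
00010>00
00000000
00000000
[6] 00000000
00000000
00011000
00010100
00000v00
00000000
[7] 00000000
00000000
00011000
00010100
0000<100
00000000
[8] 00000000
00000000
00011000
0001^100
00001100
00000000
[9] 00000000
00000000
00011000
00011>00
00001100
00000000
[10] 00000000
00000000
00011^00
00011000
00001100
00000000
[11] 00000000
00000000
000111>0
00011000
00001100
00000000
[12] 00000000
00000000
00011110
000110v0
00001100
00000000
[13] 00000000
00000000
00011110
00011<10
00001100
00000000
[14] 00000000
00000000
00011^10
00011110
00001100
00000000
[15] 00000000
00000000
0001<010
00011110
00001100
00000000
[16] 00000000
00000000
00010010
0001v110
00001100
00000000
[17] 00000000
00000000
00010010
00010>10
00001100
00000000
[18] 00000000
00000000
00010^10
00010010
00001100
00000000
[19] 00000000
00000000
000101>0
00010010
00001100
00000000
[20] 00000000
000000^0
00010100
00010010
00001100
00000000
[21] 00000000
0000001>
00010100
00010010
00001100
00000000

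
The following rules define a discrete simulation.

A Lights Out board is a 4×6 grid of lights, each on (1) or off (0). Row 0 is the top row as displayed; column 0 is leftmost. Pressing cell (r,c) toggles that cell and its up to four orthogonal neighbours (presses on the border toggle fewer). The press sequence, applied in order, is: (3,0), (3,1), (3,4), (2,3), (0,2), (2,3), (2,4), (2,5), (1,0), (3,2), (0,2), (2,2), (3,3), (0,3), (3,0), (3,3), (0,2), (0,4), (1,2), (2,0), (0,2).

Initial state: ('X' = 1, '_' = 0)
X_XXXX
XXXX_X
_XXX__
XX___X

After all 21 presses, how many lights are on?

13

0) X_XXXX
XXXX_X
_XXX__
XX___X
1) X_XXXX
XXXX_X
XXXX__
_____X
2) X_XXXX
XXXX_X
X_XX__
XXX__X
3) X_XXXX
XXXX_X
X_XXX_
XXXXX_
4) X_XXXX
XXX__X
X_____
XXX_X_
5) XX__XX
XX___X
X_____
XXX_X_
6) XX__XX
XX_X_X
X_XXX_
XXXXX_
7) XX__XX
XX_XXX
X_X__X
XXXX__
8) XX__XX
XX_XX_
X_X_X_
XXXX_X
9) _X__XX
___XX_
__X_X_
XXXX_X
10) _X__XX
___XX_
____X_
X____X
11) __XXXX
__XXX_
____X_
X____X
12) __XXXX
___XX_
_XXXX_
X_X__X
13) __XXXX
___XX_
_XX_X_
X__XXX
14) _____X
____X_
_XX_X_
X__XXX
15) _____X
____X_
XXX_X_
_X_XXX
16) _____X
____X_
XXXXX_
_XX__X
17) _XXX_X
__X_X_
XXXXX_
_XX__X
18) _XX_X_
__X___
XXXXX_
_XX__X
19) _X__X_
_X_X__
XX_XX_
_XX__X
20) _X__X_
XX_X__
___XX_
XXX__X
21) __XXX_
XXXX__
___XX_
XXX__X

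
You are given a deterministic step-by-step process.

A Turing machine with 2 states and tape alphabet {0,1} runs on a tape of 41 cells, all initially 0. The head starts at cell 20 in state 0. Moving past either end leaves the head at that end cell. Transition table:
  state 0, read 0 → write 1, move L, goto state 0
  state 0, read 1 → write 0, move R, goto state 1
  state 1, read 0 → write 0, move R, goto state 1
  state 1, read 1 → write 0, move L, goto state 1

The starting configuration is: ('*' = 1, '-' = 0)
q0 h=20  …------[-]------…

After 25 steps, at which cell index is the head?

2

t=0: q0 h=20  …------[-]------…
t=1: q0 h=19  …------[-]*-----…
t=2: q0 h=18  …------[-]**----…
t=3: q0 h=17  …------[-]***---…
t=4: q0 h=16  …------[-]****--…
t=5: q0 h=15  …------[-]*****-…
t=6: q0 h=14  …------[-]******…
t=7: q0 h=13  …------[-]******…
t=8: q0 h=12  …------[-]******…
t=9: q0 h=11  …------[-]******…
t=10: q0 h=10  …------[-]******…
t=11: q0 h= 9  …------[-]******…
t=12: q0 h= 8  …------[-]******…
t=13: q0 h= 7  …------[-]******…
t=14: q0 h= 6  |------[-]******…
t=15: q0 h= 5  |-----[-]******…
t=16: q0 h= 4  |----[-]******…
t=17: q0 h= 3  |---[-]******…
t=18: q0 h= 2  |--[-]******…
t=19: q0 h= 1  |-[-]******…
t=20: q0 h= 0  |[-]******…
t=21: q0 h= 0  |[*]******…
t=22: q1 h= 1  |-[*]******…
t=23: q1 h= 0  |[-]-*****…
t=24: q1 h= 1  |-[-]******…
t=25: q1 h= 2  |--[*]******…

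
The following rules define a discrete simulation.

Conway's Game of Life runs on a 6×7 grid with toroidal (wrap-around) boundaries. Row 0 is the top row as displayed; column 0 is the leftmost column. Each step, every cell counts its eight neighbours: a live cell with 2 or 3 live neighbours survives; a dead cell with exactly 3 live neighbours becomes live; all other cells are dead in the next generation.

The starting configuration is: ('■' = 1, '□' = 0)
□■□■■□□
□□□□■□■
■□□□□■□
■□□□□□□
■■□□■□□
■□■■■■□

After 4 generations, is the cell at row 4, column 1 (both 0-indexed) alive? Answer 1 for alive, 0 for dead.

t=0: □■□■■□□
□□□□■□■
■□□□□■□
■□□□□□□
■■□□■□□
■□■■■■□
t=1: ■■□□□□■
■□□■■□■
■□□□□■□
■□□□□□□
■□■□■■□
■□□□□■■
t=2: □■□□■□□
□□□□■□□
■■□□■■□
■□□□■■□
■□□□■■□
□□□□■□□
t=3: □□□■■■□
■■□■■□□
■■□■□□□
■□□■□□□
□□□■□□□
□□□■■□□
t=4: □□□□□■□
■■□□□■■
□□□■□□■
■■□■■□□
□□■■□□□
□□■□□■□

0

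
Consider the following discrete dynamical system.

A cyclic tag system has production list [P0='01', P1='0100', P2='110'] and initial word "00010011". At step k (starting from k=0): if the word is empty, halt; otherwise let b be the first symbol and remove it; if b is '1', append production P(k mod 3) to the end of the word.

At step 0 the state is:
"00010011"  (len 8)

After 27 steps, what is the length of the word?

18

0) "00010011"  (len 8)
1) "0010011"  (len 7)
2) "010011"  (len 6)
3) "10011"  (len 5)
4) "001101"  (len 6)
5) "01101"  (len 5)
6) "1101"  (len 4)
7) "10101"  (len 5)
8) "01010100"  (len 8)
9) "1010100"  (len 7)
10) "01010001"  (len 8)
11) "1010001"  (len 7)
12) "010001110"  (len 9)
13) "10001110"  (len 8)
14) "00011100100"  (len 11)
15) "0011100100"  (len 10)
16) "011100100"  (len 9)
17) "11100100"  (len 8)
18) "1100100110"  (len 10)
19) "10010011001"  (len 11)
20) "00100110010100"  (len 14)
21) "0100110010100"  (len 13)
22) "100110010100"  (len 12)
23) "001100101000100"  (len 15)
24) "01100101000100"  (len 14)
25) "1100101000100"  (len 13)
26) "1001010001000100"  (len 16)
27) "001010001000100110"  (len 18)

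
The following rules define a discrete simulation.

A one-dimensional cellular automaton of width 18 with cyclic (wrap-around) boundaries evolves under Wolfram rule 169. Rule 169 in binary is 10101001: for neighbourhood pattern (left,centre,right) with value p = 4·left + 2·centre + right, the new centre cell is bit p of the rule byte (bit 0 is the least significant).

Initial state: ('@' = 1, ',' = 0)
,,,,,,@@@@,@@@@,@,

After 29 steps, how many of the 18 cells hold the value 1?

8

step 0: ,,,,,,@@@@,@@@@,@,
step 1: @@@@@,@@@,@@@@,@,,
step 2: @@@@,@@@,@@@@,@,,,
step 3: @@@,@@@,@@@@,@,,@,
step 4: @@,@@@,@@@@,@,,,,@
step 5: @,@@@,@@@@,@,,@@,@
step 6: ,@@@,@@@@,@,,,@,@@
step 7: @@@,@@@@,@,,@,,@@,
step 8: @@,@@@@,@,,,,,,@,@
step 9: @,@@@@,@,,@@@@,,@@
step 10: ,@@@@,@,,,@@@,,,@@
step 11: @@@@,@,,@,@@,,@,@,
step 12: @@@,@,,,,@@,,,,@,@
step 13: @@,@,,@@,@,,@@,,@@
step 14: @,@,,,@,@,,,@,,,@@
step 15: ,@,,@,,@,,@,,,@,@@
step 16: @,,,,,,,,,,,@,,@@,
step 17: ,,@@@@@@@@@,,,,@,@
step 18: ,,@@@@@@@@,,@@,,@,
step 19: @,@@@@@@@,,,@,,,,,
step 20: ,@@@@@@@,,@,,,@@@,
step 21: ,@@@@@@,,,,,@,@@,,
step 22: ,@@@@@,,@@@,,@@,,@
step 23: @@@@@,,,@@,,,@,,,,
step 24: @@@@,,@,@,,@,,,@@,
step 25: @@@,,,,@,,,,,@,@,@
step 26: @@,,@@,,,@@@,,@,@@
step 27: @,,,@,,@,@@,,,,@@@
step 28: ,,@,,,,,@@,,@@,@@@
step 29: ,,,,@@@,@,,,@,@@@,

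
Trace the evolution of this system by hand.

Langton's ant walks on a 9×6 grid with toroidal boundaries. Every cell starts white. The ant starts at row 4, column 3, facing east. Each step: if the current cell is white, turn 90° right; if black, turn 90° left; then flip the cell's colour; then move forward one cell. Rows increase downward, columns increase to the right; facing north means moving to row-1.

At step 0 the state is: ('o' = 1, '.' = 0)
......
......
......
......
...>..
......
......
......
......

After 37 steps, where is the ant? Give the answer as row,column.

3,5

step 0: ......
......
......
......
...>..
......
......
......
......
step 1: ......
......
......
......
...o..
...v..
......
......
......
step 2: ......
......
......
......
...o..
..<o..
......
......
......
step 3: ......
......
......
......
..^o..
..oo..
......
......
......
step 4: ......
......
......
......
..o>..
..oo..
......
......
......
step 5: ......
......
......
...^..
..o...
..oo..
......
......
......
step 6: ......
......
......
...o>.
..o...
..oo..
......
......
......
step 7: ......
......
......
...oo.
..o.v.
..oo..
......
......
......
step 8: ......
......
......
...oo.
..o<o.
..oo..
......
......
......
step 9: ......
......
......
...^o.
..ooo.
..oo..
......
......
......
step 10: ......
......
......
..<.o.
..ooo.
..oo..
......
......
......
step 11: ......
......
..^...
..o.o.
..ooo.
..oo..
......
......
......
step 12: ......
......
..o>..
..o.o.
..ooo.
..oo..
......
......
......
step 13: ......
......
..oo..
..ovo.
..ooo.
..oo..
......
......
......
step 14: ......
......
..oo..
..<oo.
..ooo.
..oo..
......
......
......
step 15: ......
......
..oo..
...oo.
..voo.
..oo..
......
......
......
step 16: ......
......
..oo..
...oo.
...>o.
..oo..
......
......
......
step 17: ......
......
..oo..
...^o.
....o.
..oo..
......
......
......
step 18: ......
......
..oo..
..<.o.
....o.
..oo..
......
......
......
step 19: ......
......
..^o..
..o.o.
....o.
..oo..
......
......
......
step 20: ......
......
.<.o..
..o.o.
....o.
..oo..
......
......
......
step 21: ......
.^....
.o.o..
..o.o.
....o.
..oo..
......
......
......
step 22: ......
.o>...
.o.o..
..o.o.
....o.
..oo..
......
......
......
step 23: ......
.oo...
.ovo..
..o.o.
....o.
..oo..
......
......
......
step 24: ......
.oo...
.<oo..
..o.o.
....o.
..oo..
......
......
......
step 25: ......
.oo...
..oo..
.vo.o.
....o.
..oo..
......
......
......
step 26: ......
.oo...
..oo..
<oo.o.
....o.
..oo..
......
......
......
step 27: ......
.oo...
^.oo..
ooo.o.
....o.
..oo..
......
......
......
step 28: ......
.oo...
o>oo..
ooo.o.
....o.
..oo..
......
......
......
step 29: ......
.oo...
oooo..
ovo.o.
....o.
..oo..
......
......
......
step 30: ......
.oo...
oooo..
o.>.o.
....o.
..oo..
......
......
......
step 31: ......
.oo...
oo^o..
o...o.
....o.
..oo..
......
......
......
step 32: ......
.oo...
o<.o..
o...o.
....o.
..oo..
......
......
......
step 33: ......
.oo...
o..o..
ov..o.
....o.
..oo..
......
......
......
step 34: ......
.oo...
o..o..
<o..o.
....o.
..oo..
......
......
......
step 35: ......
.oo...
o..o..
.o..o.
v...o.
..oo..
......
......
......
step 36: ......
.oo...
o..o..
.o..o.
o...o<
..oo..
......
......
......
step 37: ......
.oo...
o..o..
.o..o^
o...oo
..oo..
......
......
......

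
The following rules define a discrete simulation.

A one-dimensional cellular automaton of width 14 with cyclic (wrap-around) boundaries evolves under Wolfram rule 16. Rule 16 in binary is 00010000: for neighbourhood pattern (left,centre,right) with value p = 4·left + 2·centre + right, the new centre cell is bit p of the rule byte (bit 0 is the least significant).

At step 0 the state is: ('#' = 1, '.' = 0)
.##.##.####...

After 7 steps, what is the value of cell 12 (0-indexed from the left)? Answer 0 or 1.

0

gen 0: .##.##.####...
gen 1: ...........#..
gen 2: ............#.
gen 3: .............#
gen 4: #.............
gen 5: .#............
gen 6: ..#...........
gen 7: ...#..........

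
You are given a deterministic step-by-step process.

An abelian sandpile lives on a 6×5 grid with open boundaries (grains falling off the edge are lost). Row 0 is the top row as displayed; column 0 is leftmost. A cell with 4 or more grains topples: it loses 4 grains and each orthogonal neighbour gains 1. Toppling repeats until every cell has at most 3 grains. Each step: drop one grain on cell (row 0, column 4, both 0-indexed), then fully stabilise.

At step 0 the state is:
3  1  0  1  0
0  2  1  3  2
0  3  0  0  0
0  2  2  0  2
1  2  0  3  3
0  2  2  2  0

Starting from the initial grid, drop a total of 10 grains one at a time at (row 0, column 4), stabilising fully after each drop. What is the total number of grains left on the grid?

39

0) 3  1  0  1  0
0  2  1  3  2
0  3  0  0  0
0  2  2  0  2
1  2  0  3  3
0  2  2  2  0
1) 3  1  0  1  1
0  2  1  3  2
0  3  0  0  0
0  2  2  0  2
1  2  0  3  3
0  2  2  2  0
2) 3  1  0  1  2
0  2  1  3  2
0  3  0  0  0
0  2  2  0  2
1  2  0  3  3
0  2  2  2  0
3) 3  1  0  1  3
0  2  1  3  2
0  3  0  0  0
0  2  2  0  2
1  2  0  3  3
0  2  2  2  0
4) 3  1  0  2  0
0  2  1  3  3
0  3  0  0  0
0  2  2  0  2
1  2  0  3  3
0  2  2  2  0
5) 3  1  0  2  1
0  2  1  3  3
0  3  0  0  0
0  2  2  0  2
1  2  0  3  3
0  2  2  2  0
6) 3  1  0  2  2
0  2  1  3  3
0  3  0  0  0
0  2  2  0  2
1  2  0  3  3
0  2  2  2  0
7) 3  1  0  2  3
0  2  1  3  3
0  3  0  0  0
0  2  2  0  2
1  2  0  3  3
0  2  2  2  0
8) 3  1  1  0  2
0  2  2  1  1
0  3  0  1  1
0  2  2  0  2
1  2  0  3  3
0  2  2  2  0
9) 3  1  1  0  3
0  2  2  1  1
0  3  0  1  1
0  2  2  0  2
1  2  0  3  3
0  2  2  2  0
10) 3  1  1  1  0
0  2  2  1  2
0  3  0  1  1
0  2  2  0  2
1  2  0  3  3
0  2  2  2  0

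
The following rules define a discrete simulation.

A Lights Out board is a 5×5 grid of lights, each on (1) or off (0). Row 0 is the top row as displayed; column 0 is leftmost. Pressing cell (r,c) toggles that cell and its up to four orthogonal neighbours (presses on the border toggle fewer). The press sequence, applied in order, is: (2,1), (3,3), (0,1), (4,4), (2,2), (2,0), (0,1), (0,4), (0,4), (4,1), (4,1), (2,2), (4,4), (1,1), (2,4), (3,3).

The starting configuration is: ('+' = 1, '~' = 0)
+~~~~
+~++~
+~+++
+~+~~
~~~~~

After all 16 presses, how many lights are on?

10

[0] +~~~~
+~++~
+~+++
+~+~~
~~~~~
[1] +~~~~
++++~
~+~++
+++~~
~~~~~
[2] +~~~~
++++~
~+~~+
++~++
~~~+~
[3] ~++~~
+~++~
~+~~+
++~++
~~~+~
[4] ~++~~
+~++~
~+~~+
++~+~
~~~~+
[5] ~++~~
+~~+~
~~+++
++++~
~~~~+
[6] ~++~~
~~~+~
+++++
~+++~
~~~~+
[7] +~~~~
~+~+~
+++++
~+++~
~~~~+
[8] +~~++
~+~++
+++++
~+++~
~~~~+
[9] +~~~~
~+~+~
+++++
~+++~
~~~~+
[10] +~~~~
~+~+~
+++++
~~++~
+++~+
[11] +~~~~
~+~+~
+++++
~+++~
~~~~+
[12] +~~~~
~+++~
+~~~+
~+~+~
~~~~+
[13] +~~~~
~+++~
+~~~+
~+~++
~~~+~
[14] ++~~~
+~~+~
++~~+
~+~++
~~~+~
[15] ++~~~
+~~++
++~+~
~+~+~
~~~+~
[16] ++~~~
+~~++
++~~~
~++~+
~~~~~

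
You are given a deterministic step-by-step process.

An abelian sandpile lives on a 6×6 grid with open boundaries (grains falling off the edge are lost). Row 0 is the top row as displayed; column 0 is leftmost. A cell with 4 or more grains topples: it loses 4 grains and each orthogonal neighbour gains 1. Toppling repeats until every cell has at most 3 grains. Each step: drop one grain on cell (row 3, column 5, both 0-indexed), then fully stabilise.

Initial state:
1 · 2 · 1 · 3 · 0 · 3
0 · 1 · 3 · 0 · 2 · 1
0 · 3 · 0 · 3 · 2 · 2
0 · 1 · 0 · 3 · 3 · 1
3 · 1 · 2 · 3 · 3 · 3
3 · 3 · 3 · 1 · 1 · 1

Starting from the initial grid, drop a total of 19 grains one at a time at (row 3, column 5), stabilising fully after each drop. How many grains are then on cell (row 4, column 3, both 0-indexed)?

k=0  1 · 2 · 1 · 3 · 0 · 3
0 · 1 · 3 · 0 · 2 · 1
0 · 3 · 0 · 3 · 2 · 2
0 · 1 · 0 · 3 · 3 · 1
3 · 1 · 2 · 3 · 3 · 3
3 · 3 · 3 · 1 · 1 · 1
k=1  1 · 2 · 1 · 3 · 0 · 3
0 · 1 · 3 · 0 · 2 · 1
0 · 3 · 0 · 3 · 2 · 2
0 · 1 · 0 · 3 · 3 · 2
3 · 1 · 2 · 3 · 3 · 3
3 · 3 · 3 · 1 · 1 · 1
k=2  1 · 2 · 1 · 3 · 0 · 3
0 · 1 · 3 · 0 · 2 · 1
0 · 3 · 0 · 3 · 2 · 2
0 · 1 · 0 · 3 · 3 · 3
3 · 1 · 2 · 3 · 3 · 3
3 · 3 · 3 · 1 · 1 · 1
k=3  1 · 2 · 1 · 3 · 0 · 3
0 · 1 · 3 · 1 · 3 · 2
0 · 3 · 1 · 1 · 1 · 0
0 · 1 · 1 · 2 · 3 · 3
3 · 1 · 3 · 1 · 2 · 1
3 · 3 · 3 · 2 · 2 · 2
k=4  1 · 2 · 1 · 3 · 0 · 3
0 · 1 · 3 · 1 · 3 · 2
0 · 3 · 1 · 1 · 2 · 1
0 · 1 · 1 · 3 · 0 · 1
3 · 1 · 3 · 1 · 3 · 2
3 · 3 · 3 · 2 · 2 · 2
k=5  1 · 2 · 1 · 3 · 0 · 3
0 · 1 · 3 · 1 · 3 · 2
0 · 3 · 1 · 1 · 2 · 1
0 · 1 · 1 · 3 · 0 · 2
3 · 1 · 3 · 1 · 3 · 2
3 · 3 · 3 · 2 · 2 · 2
k=6  1 · 2 · 1 · 3 · 0 · 3
0 · 1 · 3 · 1 · 3 · 2
0 · 3 · 1 · 1 · 2 · 1
0 · 1 · 1 · 3 · 0 · 3
3 · 1 · 3 · 1 · 3 · 2
3 · 3 · 3 · 2 · 2 · 2
k=7  1 · 2 · 1 · 3 · 0 · 3
0 · 1 · 3 · 1 · 3 · 2
0 · 3 · 1 · 1 · 2 · 2
0 · 1 · 1 · 3 · 1 · 0
3 · 1 · 3 · 1 · 3 · 3
3 · 3 · 3 · 2 · 2 · 2
k=8  1 · 2 · 1 · 3 · 0 · 3
0 · 1 · 3 · 1 · 3 · 2
0 · 3 · 1 · 1 · 2 · 2
0 · 1 · 1 · 3 · 1 · 1
3 · 1 · 3 · 1 · 3 · 3
3 · 3 · 3 · 2 · 2 · 2
k=9  1 · 2 · 1 · 3 · 0 · 3
0 · 1 · 3 · 1 · 3 · 2
0 · 3 · 1 · 1 · 2 · 2
0 · 1 · 1 · 3 · 1 · 2
3 · 1 · 3 · 1 · 3 · 3
3 · 3 · 3 · 2 · 2 · 2
k=10  1 · 2 · 1 · 3 · 0 · 3
0 · 1 · 3 · 1 · 3 · 2
0 · 3 · 1 · 1 · 2 · 2
0 · 1 · 1 · 3 · 1 · 3
3 · 1 · 3 · 1 · 3 · 3
3 · 3 · 3 · 2 · 2 · 2
k=11  1 · 2 · 1 · 3 · 0 · 3
0 · 1 · 3 · 1 · 3 · 2
0 · 3 · 1 · 1 · 2 · 3
0 · 1 · 1 · 3 · 3 · 1
3 · 1 · 3 · 2 · 0 · 1
3 · 3 · 3 · 2 · 3 · 3
k=12  1 · 2 · 1 · 3 · 0 · 3
0 · 1 · 3 · 1 · 3 · 2
0 · 3 · 1 · 1 · 2 · 3
0 · 1 · 1 · 3 · 3 · 2
3 · 1 · 3 · 2 · 0 · 1
3 · 3 · 3 · 2 · 3 · 3
k=13  1 · 2 · 1 · 3 · 0 · 3
0 · 1 · 3 · 1 · 3 · 2
0 · 3 · 1 · 1 · 2 · 3
0 · 1 · 1 · 3 · 3 · 3
3 · 1 · 3 · 2 · 0 · 1
3 · 3 · 3 · 2 · 3 · 3
k=14  1 · 2 · 1 · 3 · 2 · 0
0 · 1 · 3 · 2 · 1 · 1
0 · 3 · 1 · 3 · 1 · 2
0 · 1 · 2 · 0 · 2 · 2
3 · 1 · 3 · 3 · 1 · 2
3 · 3 · 3 · 2 · 3 · 3
k=15  1 · 2 · 1 · 3 · 2 · 0
0 · 1 · 3 · 2 · 1 · 1
0 · 3 · 1 · 3 · 1 · 2
0 · 1 · 2 · 0 · 2 · 3
3 · 1 · 3 · 3 · 1 · 2
3 · 3 · 3 · 2 · 3 · 3
k=16  1 · 2 · 1 · 3 · 2 · 0
0 · 1 · 3 · 2 · 1 · 1
0 · 3 · 1 · 3 · 1 · 3
0 · 1 · 2 · 0 · 3 · 0
3 · 1 · 3 · 3 · 1 · 3
3 · 3 · 3 · 2 · 3 · 3
k=17  1 · 2 · 1 · 3 · 2 · 0
0 · 1 · 3 · 2 · 1 · 1
0 · 3 · 1 · 3 · 1 · 3
0 · 1 · 2 · 0 · 3 · 1
3 · 1 · 3 · 3 · 1 · 3
3 · 3 · 3 · 2 · 3 · 3
k=18  1 · 2 · 1 · 3 · 2 · 0
0 · 1 · 3 · 2 · 1 · 1
0 · 3 · 1 · 3 · 1 · 3
0 · 1 · 2 · 0 · 3 · 2
3 · 1 · 3 · 3 · 1 · 3
3 · 3 · 3 · 2 · 3 · 3
k=19  1 · 2 · 1 · 3 · 2 · 0
0 · 1 · 3 · 2 · 1 · 1
0 · 3 · 1 · 3 · 1 · 3
0 · 1 · 2 · 0 · 3 · 3
3 · 1 · 3 · 3 · 1 · 3
3 · 3 · 3 · 2 · 3 · 3

3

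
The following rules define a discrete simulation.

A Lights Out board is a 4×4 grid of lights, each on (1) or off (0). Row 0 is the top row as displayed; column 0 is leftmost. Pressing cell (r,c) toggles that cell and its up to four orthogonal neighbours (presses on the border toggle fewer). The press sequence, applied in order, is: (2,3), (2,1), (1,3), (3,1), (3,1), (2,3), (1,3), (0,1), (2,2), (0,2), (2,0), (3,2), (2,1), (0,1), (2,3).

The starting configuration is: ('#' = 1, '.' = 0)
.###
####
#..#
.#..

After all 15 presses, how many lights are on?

5

[0] .###
####
#..#
.#..
[1] .###
###.
#.#.
.#.#
[2] .###
#.#.
.#..
...#
[3] .##.
#..#
.#.#
...#
[4] .##.
#..#
...#
####
[5] .##.
#..#
.#.#
...#
[6] .##.
#...
.##.
....
[7] .###
#.##
.###
....
[8] #..#
####
.###
....
[9] #..#
##.#
....
..#.
[10] ###.
####
....
..#.
[11] ###.
.###
##..
#.#.
[12] ###.
.###
###.
##.#
[13] ###.
..##
....
#..#
[14] ....
.###
....
#..#
[15] ....
.##.
..##
#...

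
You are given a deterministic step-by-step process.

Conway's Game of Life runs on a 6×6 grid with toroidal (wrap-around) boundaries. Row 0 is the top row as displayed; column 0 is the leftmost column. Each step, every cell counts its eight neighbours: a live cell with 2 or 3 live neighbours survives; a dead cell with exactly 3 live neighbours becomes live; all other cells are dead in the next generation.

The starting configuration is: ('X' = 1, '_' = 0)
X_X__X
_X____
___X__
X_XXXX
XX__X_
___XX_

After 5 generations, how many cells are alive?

0) X_X__X
_X____
___X__
X_XXXX
XX__X_
___XX_
1) XXXXXX
XXX___
XX_X_X
X_X___
XX____
__XXX_
2) ______
______
___X_X
__X___
X____X
______
3) ______
______
______
X___XX
______
______
4) ______
______
_____X
_____X
_____X
______
5) ______
______
______
X___XX
______
______

3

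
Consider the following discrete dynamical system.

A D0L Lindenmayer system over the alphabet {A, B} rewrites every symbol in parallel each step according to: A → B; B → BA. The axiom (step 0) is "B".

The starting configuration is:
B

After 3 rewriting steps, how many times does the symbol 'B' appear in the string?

step 0: B
step 1: BA
step 2: BAB
step 3: BABBA

3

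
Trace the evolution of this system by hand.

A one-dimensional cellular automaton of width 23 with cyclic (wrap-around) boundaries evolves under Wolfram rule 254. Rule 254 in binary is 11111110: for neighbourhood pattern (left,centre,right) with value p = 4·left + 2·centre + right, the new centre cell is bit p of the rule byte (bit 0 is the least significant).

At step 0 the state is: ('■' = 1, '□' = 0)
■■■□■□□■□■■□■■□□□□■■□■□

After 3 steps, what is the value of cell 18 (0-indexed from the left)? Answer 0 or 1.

gen 0: ■■■□■□□■□■■□■■□□□□■■□■□
gen 1: ■■■■■■■■■■■■■■■□□■■■■■■
gen 2: ■■■■■■■■■■■■■■■■■■■■■■■
gen 3: ■■■■■■■■■■■■■■■■■■■■■■■

1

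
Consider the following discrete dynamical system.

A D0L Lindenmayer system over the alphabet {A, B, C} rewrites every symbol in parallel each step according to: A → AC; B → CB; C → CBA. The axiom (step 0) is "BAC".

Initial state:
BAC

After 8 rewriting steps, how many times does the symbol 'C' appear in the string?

t=0: BAC
t=1: CBACCBA
t=2: CBACBACCBACBACBAC
t=3: CBACBACCBACBACCBACBACBACCBACBACCBACBACCBA
t=4: CBACBACCBACBACCBACBACBACCBACBACCBACBACBACCBACBACCBACBACCBACBACBACCBACBACCBACBACBACCBACBACCBACBACBAC
t=5: CBACBACCBACBACCBACBACBACCBACBACCBACBACBACCBACBACCBACBACCBA…CBACBACCBACBACCBACBACBACCBACBACCBACBACBACCBACBACCBACBACCBA  (len 239)
t=6: CBACBACCBACBACCBACBACBACCBACBACCBACBACBACCBACBACCBACBACCBA…CBACBACCBACBACCBACBACBACCBACBACCBACBACBACCBACBACCBACBACBAC  (len 577)
t=7: CBACBACCBACBACCBACBACBACCBACBACCBACBACBACCBACBACCBACBACCBA…CBACBACCBACBACCBACBACBACCBACBACCBACBACBACCBACBACCBACBACCBA  (len 1393)
t=8: CBACBACCBACBACCBACBACBACCBACBACCBACBACBACCBACBACCBACBACCBA…CBACBACCBACBACCBACBACBACCBACBACCBACBACBACCBACBACCBACBACBAC  (len 3363)

1393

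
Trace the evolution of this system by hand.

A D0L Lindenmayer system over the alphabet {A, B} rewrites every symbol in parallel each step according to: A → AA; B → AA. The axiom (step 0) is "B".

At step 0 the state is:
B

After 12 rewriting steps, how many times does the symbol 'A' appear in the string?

0) B
1) AA
2) AAAA
3) AAAAAAAA
4) AAAAAAAAAAAAAAAA
5) AAAAAAAAAAAAAAAAAAAAAAAAAAAAAAAA
6) AAAAAAAAAAAAAAAAAAAAAAAAAAAAAAAAAAAAAAAAAAAAAAAAAAAAAAAAAAAAAAAA
7) AAAAAAAAAAAAAAAAAAAAAAAAAAAAAAAAAAAAAAAAAAAAAAAAAAAAAAAAAA…AAAAAAAAAAAAAAAAAAAAAAAAAAAAAAAAAAAAAAAAAAAAAAAAAAAAAAAAAA  (len 128)
8) AAAAAAAAAAAAAAAAAAAAAAAAAAAAAAAAAAAAAAAAAAAAAAAAAAAAAAAAAA…AAAAAAAAAAAAAAAAAAAAAAAAAAAAAAAAAAAAAAAAAAAAAAAAAAAAAAAAAA  (len 256)
9) AAAAAAAAAAAAAAAAAAAAAAAAAAAAAAAAAAAAAAAAAAAAAAAAAAAAAAAAAA…AAAAAAAAAAAAAAAAAAAAAAAAAAAAAAAAAAAAAAAAAAAAAAAAAAAAAAAAAA  (len 512)
10) AAAAAAAAAAAAAAAAAAAAAAAAAAAAAAAAAAAAAAAAAAAAAAAAAAAAAAAAAA…AAAAAAAAAAAAAAAAAAAAAAAAAAAAAAAAAAAAAAAAAAAAAAAAAAAAAAAAAA  (len 1024)
11) AAAAAAAAAAAAAAAAAAAAAAAAAAAAAAAAAAAAAAAAAAAAAAAAAAAAAAAAAA…AAAAAAAAAAAAAAAAAAAAAAAAAAAAAAAAAAAAAAAAAAAAAAAAAAAAAAAAAA  (len 2048)
12) AAAAAAAAAAAAAAAAAAAAAAAAAAAAAAAAAAAAAAAAAAAAAAAAAAAAAAAAAA…AAAAAAAAAAAAAAAAAAAAAAAAAAAAAAAAAAAAAAAAAAAAAAAAAAAAAAAAAA  (len 4096)

4096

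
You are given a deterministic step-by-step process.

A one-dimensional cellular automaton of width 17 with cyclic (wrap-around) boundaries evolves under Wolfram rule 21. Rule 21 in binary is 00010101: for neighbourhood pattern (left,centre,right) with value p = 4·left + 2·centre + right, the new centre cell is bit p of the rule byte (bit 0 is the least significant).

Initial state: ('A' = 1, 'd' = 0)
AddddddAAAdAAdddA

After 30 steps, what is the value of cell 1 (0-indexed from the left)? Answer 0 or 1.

k=0  AddddddAAAdAAdddA
k=1  dAAAAAdddddddAAdd
k=2  ddddddAAAAAAdddAA
k=3  AAAAAdddddddAAddd
k=4  dddddAAAAAAdddAAd
k=5  AAAAdddddddAAdddA
k=6  ddddAAAAAAdddAAdd
k=7  AAAdddddddAAdddAA
k=8  dddAAAAAAdddAAddd
k=9  AAdddddddAAdddAAA
k=10  ddAAAAAAdddAAdddd
k=11  AdddddddAAdddAAAA
k=12  dAAAAAAdddAAddddd
k=13  dddddddAAdddAAAAA
k=14  AAAAAAdddAAdddddd
k=15  ddddddAAdddAAAAAd
k=16  AAAAAdddAAddddddA
k=17  dddddAAdddAAAAAdd
k=18  AAAAdddAAddddddAA
k=19  ddddAAdddAAAAAddd
k=20  AAAdddAAddddddAAA
k=21  dddAAdddAAAAAdddd
k=22  AAdddAAddddddAAAA
k=23  ddAAdddAAAAAddddd
k=24  AdddAAddddddAAAAA
k=25  dAAdddAAAAAdddddd
k=26  dddAAddddddAAAAAA
k=27  AAdddAAAAAddddddd
k=28  ddAAddddddAAAAAAd
k=29  AdddAAAAAdddddddA
k=30  dAAddddddAAAAAAdd

1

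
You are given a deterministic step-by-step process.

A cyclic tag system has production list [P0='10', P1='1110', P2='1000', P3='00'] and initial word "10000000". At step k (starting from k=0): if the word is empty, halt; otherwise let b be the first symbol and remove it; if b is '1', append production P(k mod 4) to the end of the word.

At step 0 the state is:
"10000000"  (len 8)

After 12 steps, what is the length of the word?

0) "10000000"  (len 8)
1) "000000010"  (len 9)
2) "00000010"  (len 8)
3) "0000010"  (len 7)
4) "000010"  (len 6)
5) "00010"  (len 5)
6) "0010"  (len 4)
7) "010"  (len 3)
8) "10"  (len 2)
9) "010"  (len 3)
10) "10"  (len 2)
11) "01000"  (len 5)
12) "1000"  (len 4)

4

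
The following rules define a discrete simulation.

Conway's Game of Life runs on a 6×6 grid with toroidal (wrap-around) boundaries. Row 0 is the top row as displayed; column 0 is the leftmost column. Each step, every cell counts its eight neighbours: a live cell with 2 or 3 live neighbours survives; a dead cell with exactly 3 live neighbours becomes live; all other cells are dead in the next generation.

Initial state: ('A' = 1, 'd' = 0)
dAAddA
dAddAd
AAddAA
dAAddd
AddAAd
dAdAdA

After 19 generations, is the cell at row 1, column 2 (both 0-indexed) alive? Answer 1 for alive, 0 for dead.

1

gen 0: dAAddA
dAddAd
AAddAA
dAAddd
AddAAd
dAdAdA
gen 1: dAdAdA
dddAAd
dddAAA
ddAddd
AddAAA
dAdAdA
gen 2: dddAdA
Addddd
ddAddA
AdAddd
AAdAdA
dAdAdd
gen 3: AdAdAd
AdddAA
AddddA
ddAAAd
dddAAA
dAdAdA
gen 4: ddAddd
dddAAd
AAdddd
AdAddd
AddddA
dAdddd
gen 5: ddAAdd
dAAAdd
AAAAdA
dddddd
AddddA
AAdddd
gen 6: AddAdd
dddddd
AddAAd
ddAdAd
AAdddA
AAAddA
gen 7: AdAddA
dddAAA
dddAAA
ddAdAd
dddAAd
ddAdAd
gen 8: AAAddd
ddAddd
ddAddd
ddAddd
ddAdAA
dAAdAd
gen 9: Addddd
ddAAdd
dAAAdd
dAAddd
ddAdAA
ddddAd
gen 10: dddAdd
dddAdd
dddddd
AdddAd
dAAdAA
dddAAd
gen 11: ddAAdd
dddddd
dddddd
AAdAAd
AAAddd
dddddA
gen 12: dddddd
dddddd
dddddd
AddAdA
ddAAAd
AddAdd
gen 13: dddddd
dddddd
dddddd
ddAAdA
AAAddd
ddAAAd
gen 14: dddAdd
dddddd
dddddd
AdAAdd
AddddA
ddAAdd
gen 15: ddAAdd
dddddd
dddddd
AAdddA
AdddAA
ddAAAd
gen 16: ddAdAd
dddddd
Addddd
dAddAd
ddAddd
dAAddd
gen 17: dAAAdd
dddddd
dddddd
dAdddd
ddAAdd
dAAddd
gen 18: dAdAdd
ddAddd
dddddd
ddAddd
dddAdd
dddddd
gen 19: ddAddd
ddAddd
dddddd
dddddd
dddddd
ddAddd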